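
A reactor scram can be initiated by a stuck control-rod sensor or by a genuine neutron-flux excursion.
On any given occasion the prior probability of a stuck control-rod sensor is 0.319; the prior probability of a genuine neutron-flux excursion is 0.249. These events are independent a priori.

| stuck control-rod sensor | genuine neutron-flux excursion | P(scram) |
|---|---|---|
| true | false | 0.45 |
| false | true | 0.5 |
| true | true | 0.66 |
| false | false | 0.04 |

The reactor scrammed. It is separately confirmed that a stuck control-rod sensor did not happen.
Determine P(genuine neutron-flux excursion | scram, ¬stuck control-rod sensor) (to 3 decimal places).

By total probability over both values of genuine neutron-flux excursion:
  P(scram | ¬stuck control-rod sensor) = 0.04×0.751 + 0.5×0.249
        = 0.030040 + 0.124500 = 0.154540
Keeping only the genuine neutron-flux excursion-present terms gives 0.124500, so
  P(genuine neutron-flux excursion | scram, ¬stuck control-rod sensor) = 0.124500 / 0.154540 ≈ 0.806

P(genuine neutron-flux excursion | scram, ¬stuck control-rod sensor) ≈ 0.806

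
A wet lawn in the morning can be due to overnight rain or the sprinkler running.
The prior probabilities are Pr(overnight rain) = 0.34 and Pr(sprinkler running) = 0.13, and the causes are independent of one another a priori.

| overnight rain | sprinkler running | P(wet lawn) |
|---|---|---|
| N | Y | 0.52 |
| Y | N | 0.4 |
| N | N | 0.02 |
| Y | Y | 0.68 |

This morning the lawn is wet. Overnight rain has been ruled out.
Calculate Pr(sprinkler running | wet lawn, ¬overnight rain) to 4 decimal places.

By total probability over both values of sprinkler running:
  P(wet lawn | ¬overnight rain) = 0.02·0.87 + 0.52·0.13
        = 0.017400 + 0.067600 = 0.085000
The terms with sprinkler running present sum to 0.067600, so
  P(sprinkler running | wet lawn, ¬overnight rain) = 0.067600 / 0.085000 ≈ 0.7953

Pr(sprinkler running | wet lawn, ¬overnight rain) ≈ 0.7953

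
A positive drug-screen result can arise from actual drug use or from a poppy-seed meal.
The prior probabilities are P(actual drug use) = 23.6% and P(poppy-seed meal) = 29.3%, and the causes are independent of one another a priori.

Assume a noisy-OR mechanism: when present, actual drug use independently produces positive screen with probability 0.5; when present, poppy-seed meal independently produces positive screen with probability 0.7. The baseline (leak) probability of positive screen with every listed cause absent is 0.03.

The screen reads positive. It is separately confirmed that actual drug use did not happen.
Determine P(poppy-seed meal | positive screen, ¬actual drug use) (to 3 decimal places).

Under noisy-OR, P(positive screen | causes) = 1 − (1−0.03)·∏(1−qᵢ) over the active causes.
Weight on poppy-seed meal=true, given the evidence: 0.709·0.293 = 0.207737
The normalizing constant is 0.03·0.707 + 0.709·0.293 = 0.228947
P(poppy-seed meal | positive screen, ¬actual drug use) = 0.207737/0.228947 ≈ 0.907

P(poppy-seed meal | positive screen, ¬actual drug use) ≈ 0.907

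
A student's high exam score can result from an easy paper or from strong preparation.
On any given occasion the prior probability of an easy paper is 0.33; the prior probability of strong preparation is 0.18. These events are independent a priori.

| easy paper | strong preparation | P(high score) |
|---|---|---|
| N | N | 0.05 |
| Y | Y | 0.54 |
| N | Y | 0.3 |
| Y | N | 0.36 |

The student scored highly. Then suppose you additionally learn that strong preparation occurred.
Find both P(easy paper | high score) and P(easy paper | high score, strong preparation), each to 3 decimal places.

Enumerate the 4 (easy paper, strong preparation) configurations and weight by the priors:
  P(high score) = 0.05×0.67×0.82 + 0.3×0.67×0.18 + 0.36×0.33×0.82 + 0.54×0.33×0.18
        = 0.027470 + 0.036180 + 0.097416 + 0.032076 = 0.193142
The terms with easy paper present sum to 0.129492, so
  P(easy paper | high score) = 0.129492 / 0.193142 ≈ 0.670

Now also conditioning on strong preparation=true:
Weight on easy paper=true, given the evidence: 0.54*0.33 = 0.178200
Normalizer over all consistent configurations: 0.3*0.67 + 0.54*0.33 = 0.379200
P(easy paper | high score, strong preparation) = 0.178200/0.379200 ≈ 0.470

P(easy paper | high score) ≈ 0.670; P(easy paper | high score, strong preparation) ≈ 0.470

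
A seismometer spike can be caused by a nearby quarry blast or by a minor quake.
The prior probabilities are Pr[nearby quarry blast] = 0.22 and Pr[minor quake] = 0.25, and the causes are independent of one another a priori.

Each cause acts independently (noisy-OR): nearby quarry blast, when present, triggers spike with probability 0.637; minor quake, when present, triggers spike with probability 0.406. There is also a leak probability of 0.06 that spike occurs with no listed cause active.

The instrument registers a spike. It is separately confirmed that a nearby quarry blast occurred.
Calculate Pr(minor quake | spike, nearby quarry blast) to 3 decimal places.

Pr(minor quake | spike, nearby quarry blast) ≈ 0.287

Under noisy-OR, P(spike | causes) = 1 − (1−0.06)·∏(1−qᵢ) over the active causes.
Sum P(spike|·) weighted by the priors over both values of minor quake:
  P(spike | nearby quarry blast) = 0.65878·0.75 + 0.797315·0.25
        = 0.494085 + 0.199329 = 0.693414
Keeping only the minor quake-present terms gives 0.199329, so
  P(minor quake | spike, nearby quarry blast) = 0.199329 / 0.693414 ≈ 0.287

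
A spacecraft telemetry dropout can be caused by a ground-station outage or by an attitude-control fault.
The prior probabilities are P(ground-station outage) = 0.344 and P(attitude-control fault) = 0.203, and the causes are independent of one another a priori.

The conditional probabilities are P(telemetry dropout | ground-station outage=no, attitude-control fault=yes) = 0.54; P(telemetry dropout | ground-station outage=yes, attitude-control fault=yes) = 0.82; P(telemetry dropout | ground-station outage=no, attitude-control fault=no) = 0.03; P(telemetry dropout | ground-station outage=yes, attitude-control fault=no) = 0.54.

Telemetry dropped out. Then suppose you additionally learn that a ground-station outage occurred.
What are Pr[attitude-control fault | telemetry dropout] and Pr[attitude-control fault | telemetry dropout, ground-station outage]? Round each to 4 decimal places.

Pr[attitude-control fault | telemetry dropout] ≈ 0.4410; Pr[attitude-control fault | telemetry dropout, ground-station outage] ≈ 0.2789

For the numerator, keep only attitude-control fault=true terms: 0.071911 + 0.057262 = 0.129173
The normalizing constant is 0.03·0.656·0.797 + 0.54·0.656·0.203 + 0.54·0.344·0.797 + 0.82·0.344·0.203 = 0.292909
Posterior = 0.129173 / 0.292909 ≈ 0.4410

With the extra evidence:
Enumerate both values of attitude-control fault and weight by the priors:
  P(telemetry dropout | ground-station outage) = 0.54·0.797 + 0.82·0.203
        = 0.430380 + 0.166460 = 0.596840
The terms with attitude-control fault present sum to 0.166460, so
  P(attitude-control fault | telemetry dropout, ground-station outage) = 0.166460 / 0.596840 ≈ 0.2789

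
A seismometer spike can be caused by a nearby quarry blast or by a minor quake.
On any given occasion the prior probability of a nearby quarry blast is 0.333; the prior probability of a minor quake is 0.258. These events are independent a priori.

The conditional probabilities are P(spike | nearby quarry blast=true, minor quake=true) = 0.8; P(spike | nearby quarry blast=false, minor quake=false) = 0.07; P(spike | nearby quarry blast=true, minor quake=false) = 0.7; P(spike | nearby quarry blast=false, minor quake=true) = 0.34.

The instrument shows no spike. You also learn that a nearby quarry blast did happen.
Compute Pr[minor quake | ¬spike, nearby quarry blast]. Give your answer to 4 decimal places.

Pr[minor quake | ¬spike, nearby quarry blast] ≈ 0.1882

Sum P(¬spike|·) weighted by the priors over both values of minor quake:
  P(¬spike | nearby quarry blast) = 0.3×0.742 + 0.2×0.258
        = 0.222600 + 0.051600 = 0.274200
Configurations with minor quake contribute 0.051600, so
  P(minor quake | ¬spike, nearby quarry blast) = 0.051600 / 0.274200 ≈ 0.1882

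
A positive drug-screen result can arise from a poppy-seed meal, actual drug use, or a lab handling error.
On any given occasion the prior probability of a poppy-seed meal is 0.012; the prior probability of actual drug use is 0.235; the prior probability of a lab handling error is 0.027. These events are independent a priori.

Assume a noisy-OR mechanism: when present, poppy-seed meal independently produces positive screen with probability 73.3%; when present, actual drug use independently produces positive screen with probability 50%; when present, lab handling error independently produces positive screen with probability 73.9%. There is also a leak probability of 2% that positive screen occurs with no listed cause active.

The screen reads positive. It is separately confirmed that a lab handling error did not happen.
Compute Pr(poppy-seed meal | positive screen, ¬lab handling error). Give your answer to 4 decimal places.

Under noisy-OR, P(positive screen | causes) = 1 − (1−0.02)·∏(1−qᵢ) over the active causes.
Weight on poppy-seed meal=true, given the evidence: 0.006778 + 0.002451 = 0.009229
The normalizing constant is 0.02·0.988·0.765 + 0.51·0.988·0.235 + 0.73834·0.012·0.765 + 0.86917·0.012·0.235 = 0.142757
Posterior = 0.009229 / 0.142757 ≈ 0.0646

Pr(poppy-seed meal | positive screen, ¬lab handling error) ≈ 0.0646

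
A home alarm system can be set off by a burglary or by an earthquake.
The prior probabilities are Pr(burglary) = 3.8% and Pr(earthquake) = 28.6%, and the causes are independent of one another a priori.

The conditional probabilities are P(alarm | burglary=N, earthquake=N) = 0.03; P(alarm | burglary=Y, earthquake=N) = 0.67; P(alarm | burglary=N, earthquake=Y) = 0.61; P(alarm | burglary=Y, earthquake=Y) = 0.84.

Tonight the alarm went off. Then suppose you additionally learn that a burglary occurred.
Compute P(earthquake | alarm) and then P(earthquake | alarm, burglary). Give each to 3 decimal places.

P(earthquake | alarm) ≈ 0.820; P(earthquake | alarm, burglary) ≈ 0.334

P(alarm) = 0.03*0.962*0.714 + 0.61*0.962*0.286 + 0.67*0.038*0.714 + 0.84*0.038*0.286 = 0.020606 + 0.167831 + 0.018178 + 0.009129 = 0.215744
Restricting to configurations with earthquake present: 0.167831 + 0.009129 = 0.176960.
P(earthquake | alarm) = 0.176960 / 0.215744 ≈ 0.820

Now condition on the additional information:
P(alarm | burglary) = 0.67×0.714 + 0.84×0.286 = 0.478380 + 0.240240 = 0.718620
Restricting to configurations with earthquake present: 0.84×0.286 = 0.240240.
P(earthquake | alarm, burglary) = 0.240240 / 0.718620 ≈ 0.334
— burglary explains away the evidence for earthquake.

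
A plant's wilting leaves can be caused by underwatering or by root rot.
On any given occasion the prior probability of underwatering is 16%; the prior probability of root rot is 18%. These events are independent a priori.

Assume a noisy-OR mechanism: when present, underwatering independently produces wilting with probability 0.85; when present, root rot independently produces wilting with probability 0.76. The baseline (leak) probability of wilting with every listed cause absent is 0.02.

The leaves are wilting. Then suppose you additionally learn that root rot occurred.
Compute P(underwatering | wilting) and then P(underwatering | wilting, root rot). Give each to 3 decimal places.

Under noisy-OR, P(wilting | causes) = 1 − (1−0.02)·∏(1−qᵢ) over the active causes.
P(wilting) = 0.02×0.84×0.82 + 0.7648×0.84×0.18 + 0.853×0.16×0.82 + 0.96472×0.16×0.18 = 0.013776 + 0.115638 + 0.111914 + 0.027784 = 0.269112
Restricting to configurations with underwatering present: 0.111914 + 0.027784 = 0.139698.
Hence the posterior is 0.139698/0.269112 ≈ 0.519.

Now also conditioning on root rot=true:
P(wilting | root rot) = 0.7648*0.84 + 0.96472*0.16 = 0.642432 + 0.154355 = 0.796787
Of this, 0.154355 comes from 0.96472*0.16 (the underwatering=true cases).
P(underwatering | wilting, root rot) = 0.154355 / 0.796787 ≈ 0.194

P(underwatering | wilting) ≈ 0.519; P(underwatering | wilting, root rot) ≈ 0.194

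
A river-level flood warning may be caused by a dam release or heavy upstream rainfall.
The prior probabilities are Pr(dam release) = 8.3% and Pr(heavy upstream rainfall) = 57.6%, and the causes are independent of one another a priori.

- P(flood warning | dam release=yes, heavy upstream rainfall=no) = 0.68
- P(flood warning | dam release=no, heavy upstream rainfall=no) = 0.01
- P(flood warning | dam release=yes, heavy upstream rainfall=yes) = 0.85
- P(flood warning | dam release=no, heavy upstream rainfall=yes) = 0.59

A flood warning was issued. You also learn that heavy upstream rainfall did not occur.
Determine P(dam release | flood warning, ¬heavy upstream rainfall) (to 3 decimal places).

Weight on dam release=true, given the evidence: 0.68×0.083 = 0.056440
The normalizing constant is 0.01×0.917 + 0.68×0.083 = 0.065610
Posterior = 0.056440 / 0.065610 ≈ 0.860

P(dam release | flood warning, ¬heavy upstream rainfall) ≈ 0.860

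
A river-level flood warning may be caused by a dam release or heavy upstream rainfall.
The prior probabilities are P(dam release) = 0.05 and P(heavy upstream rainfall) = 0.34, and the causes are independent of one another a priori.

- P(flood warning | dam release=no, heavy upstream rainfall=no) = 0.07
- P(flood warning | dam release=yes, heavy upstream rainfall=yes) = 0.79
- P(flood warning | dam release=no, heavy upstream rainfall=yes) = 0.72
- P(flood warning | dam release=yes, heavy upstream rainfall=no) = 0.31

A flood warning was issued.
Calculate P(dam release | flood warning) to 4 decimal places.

Sum P(flood warning|·) weighted by the priors over the 4 (dam release, heavy upstream rainfall) configurations:
  P(flood warning) = 0.07·0.95·0.66 + 0.72·0.95·0.34 + 0.31·0.05·0.66 + 0.79·0.05·0.34
        = 0.043890 + 0.232560 + 0.010230 + 0.013430 = 0.300110
Keeping only the dam release-present terms gives 0.023660, so
  P(dam release | flood warning) = 0.023660 / 0.300110 ≈ 0.0788

P(dam release | flood warning) ≈ 0.0788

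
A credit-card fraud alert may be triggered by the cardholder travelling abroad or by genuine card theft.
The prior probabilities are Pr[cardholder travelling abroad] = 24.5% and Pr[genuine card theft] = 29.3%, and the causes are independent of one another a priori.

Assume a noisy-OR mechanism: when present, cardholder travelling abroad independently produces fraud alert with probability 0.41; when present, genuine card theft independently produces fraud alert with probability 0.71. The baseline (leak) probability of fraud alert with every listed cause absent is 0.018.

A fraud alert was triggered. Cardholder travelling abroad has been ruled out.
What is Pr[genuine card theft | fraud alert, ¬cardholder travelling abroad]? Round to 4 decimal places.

Pr[genuine card theft | fraud alert, ¬cardholder travelling abroad] ≈ 0.9427

Under noisy-OR, P(fraud alert | causes) = 1 − (1−0.018)·∏(1−qᵢ) over the active causes.
P(fraud alert | ¬cardholder travelling abroad) = 0.018×0.707 + 0.71522×0.293 = 0.012726 + 0.209559 = 0.222285
The genuine card theft-present share is 0.71522×0.293 = 0.209559.
So P(genuine card theft | fraud alert, ¬cardholder travelling abroad) = 0.209559/0.222285 ≈ 0.9427.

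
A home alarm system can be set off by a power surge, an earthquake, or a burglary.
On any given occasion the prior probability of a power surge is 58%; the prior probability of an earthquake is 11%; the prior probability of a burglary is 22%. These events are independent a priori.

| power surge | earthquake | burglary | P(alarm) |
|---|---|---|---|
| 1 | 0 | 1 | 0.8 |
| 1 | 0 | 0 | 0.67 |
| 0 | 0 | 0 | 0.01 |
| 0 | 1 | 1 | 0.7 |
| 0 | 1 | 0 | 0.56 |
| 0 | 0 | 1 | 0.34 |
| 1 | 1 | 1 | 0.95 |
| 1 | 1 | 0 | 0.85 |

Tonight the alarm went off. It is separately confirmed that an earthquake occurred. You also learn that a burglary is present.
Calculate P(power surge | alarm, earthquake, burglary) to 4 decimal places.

P(alarm | earthquake, burglary) = 0.7*0.42 + 0.95*0.58 = 0.294000 + 0.551000 = 0.845000
Of this, 0.551000 comes from 0.95*0.58 (the power surge=true cases).
P(power surge | alarm, earthquake, burglary) = 0.551000 / 0.845000 ≈ 0.6521

P(power surge | alarm, earthquake, burglary) ≈ 0.6521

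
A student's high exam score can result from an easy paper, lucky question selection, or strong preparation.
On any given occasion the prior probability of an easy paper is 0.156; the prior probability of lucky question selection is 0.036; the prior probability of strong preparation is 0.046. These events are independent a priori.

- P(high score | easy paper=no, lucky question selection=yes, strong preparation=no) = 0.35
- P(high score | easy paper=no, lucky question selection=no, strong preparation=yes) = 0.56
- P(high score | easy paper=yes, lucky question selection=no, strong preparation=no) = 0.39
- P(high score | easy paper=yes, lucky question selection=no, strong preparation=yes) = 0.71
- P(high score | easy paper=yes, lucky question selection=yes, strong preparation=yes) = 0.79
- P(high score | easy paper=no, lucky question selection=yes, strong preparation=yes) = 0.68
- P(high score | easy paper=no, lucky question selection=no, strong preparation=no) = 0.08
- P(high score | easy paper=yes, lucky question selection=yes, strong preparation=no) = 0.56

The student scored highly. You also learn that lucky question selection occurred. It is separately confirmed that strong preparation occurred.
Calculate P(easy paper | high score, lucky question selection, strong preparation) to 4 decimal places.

Numerator (weight on configurations with easy paper): 0.79*0.156 = 0.123240
The normalizing constant is 0.68*0.844 + 0.79*0.156 = 0.697160
P(easy paper | high score, lucky question selection, strong preparation) = 0.123240/0.697160 ≈ 0.1768

P(easy paper | high score, lucky question selection, strong preparation) ≈ 0.1768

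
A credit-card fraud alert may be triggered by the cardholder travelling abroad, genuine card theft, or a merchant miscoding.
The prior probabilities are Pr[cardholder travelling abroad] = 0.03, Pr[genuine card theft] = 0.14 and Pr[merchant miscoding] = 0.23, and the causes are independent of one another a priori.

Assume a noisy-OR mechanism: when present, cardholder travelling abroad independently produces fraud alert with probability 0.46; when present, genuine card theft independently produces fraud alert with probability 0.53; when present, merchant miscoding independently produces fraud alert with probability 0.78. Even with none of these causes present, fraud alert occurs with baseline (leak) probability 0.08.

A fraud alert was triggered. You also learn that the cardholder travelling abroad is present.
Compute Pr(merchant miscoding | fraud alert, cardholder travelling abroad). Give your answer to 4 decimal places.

Pr(merchant miscoding | fraud alert, cardholder travelling abroad) ≈ 0.3321

Under noisy-OR, P(fraud alert | causes) = 1 − (1−0.08)·∏(1−qᵢ) over the active causes.
By total probability over the 4 (genuine card theft, merchant miscoding) configurations:
  P(fraud alert | cardholder travelling abroad) = 0.5032*0.86*0.77 + 0.890704*0.86*0.23 + 0.766504*0.14*0.77 + 0.948631*0.14*0.23
        = 0.333219 + 0.176181 + 0.082629 + 0.030546 = 0.622575
Keeping only the merchant miscoding-present terms gives 0.206727, so
  P(merchant miscoding | fraud alert, cardholder travelling abroad) = 0.206727 / 0.622575 ≈ 0.3321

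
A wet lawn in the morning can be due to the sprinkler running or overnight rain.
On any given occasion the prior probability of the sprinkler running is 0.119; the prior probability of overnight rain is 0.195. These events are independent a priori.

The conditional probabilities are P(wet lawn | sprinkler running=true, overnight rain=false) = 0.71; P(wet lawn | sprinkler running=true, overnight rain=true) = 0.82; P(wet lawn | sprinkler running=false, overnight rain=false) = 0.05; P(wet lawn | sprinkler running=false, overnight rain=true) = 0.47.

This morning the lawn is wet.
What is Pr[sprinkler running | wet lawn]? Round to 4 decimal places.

Sum P(wet lawn|·) weighted by the priors over the 4 (sprinkler running, overnight rain) configurations:
  P(wet lawn) = 0.05*0.881*0.805 + 0.47*0.881*0.195 + 0.71*0.119*0.805 + 0.82*0.119*0.195
        = 0.035460 + 0.080744 + 0.068014 + 0.019028 = 0.203246
Configurations with sprinkler running contribute 0.087042, so
  P(sprinkler running | wet lawn) = 0.087042 / 0.203246 ≈ 0.4283

Pr[sprinkler running | wet lawn] ≈ 0.4283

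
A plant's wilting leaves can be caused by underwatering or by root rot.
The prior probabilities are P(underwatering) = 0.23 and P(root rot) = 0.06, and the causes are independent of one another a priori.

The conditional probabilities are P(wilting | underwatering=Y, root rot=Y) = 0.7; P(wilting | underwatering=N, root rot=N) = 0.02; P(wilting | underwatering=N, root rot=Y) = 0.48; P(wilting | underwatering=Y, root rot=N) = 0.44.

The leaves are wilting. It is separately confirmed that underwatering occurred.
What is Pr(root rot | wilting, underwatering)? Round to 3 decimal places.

Pr(root rot | wilting, underwatering) ≈ 0.092

P(wilting | underwatering) = 0.44·0.94 + 0.7·0.06 = 0.413600 + 0.042000 = 0.455600
Of this, 0.042000 comes from 0.7·0.06 (the root rot=true cases).
So P(root rot | wilting, underwatering) = 0.042000/0.455600 ≈ 0.092.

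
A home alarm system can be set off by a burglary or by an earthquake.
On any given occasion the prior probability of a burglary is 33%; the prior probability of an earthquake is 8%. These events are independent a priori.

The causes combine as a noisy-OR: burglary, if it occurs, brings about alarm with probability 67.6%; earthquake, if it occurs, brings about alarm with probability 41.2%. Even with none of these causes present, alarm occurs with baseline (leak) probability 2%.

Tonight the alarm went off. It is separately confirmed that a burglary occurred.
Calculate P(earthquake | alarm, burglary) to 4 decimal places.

Under noisy-OR, P(alarm | causes) = 1 − (1−0.02)·∏(1−qᵢ) over the active causes.
For the numerator, keep only earthquake=true terms: 0.813298*0.08 = 0.065064
The normalizing constant is 0.68248*0.92 + 0.813298*0.08 = 0.692946
Posterior = 0.065064 / 0.692946 ≈ 0.0939

P(earthquake | alarm, burglary) ≈ 0.0939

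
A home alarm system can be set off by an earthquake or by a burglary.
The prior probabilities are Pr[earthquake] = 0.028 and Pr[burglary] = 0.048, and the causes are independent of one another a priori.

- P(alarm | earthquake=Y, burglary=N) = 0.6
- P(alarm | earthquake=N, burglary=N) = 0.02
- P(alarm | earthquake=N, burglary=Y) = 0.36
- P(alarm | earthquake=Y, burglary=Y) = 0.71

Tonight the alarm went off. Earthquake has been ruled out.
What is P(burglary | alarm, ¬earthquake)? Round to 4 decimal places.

P(burglary | alarm, ¬earthquake) ≈ 0.4758

P(alarm | ¬earthquake) = 0.02*0.952 + 0.36*0.048 = 0.019040 + 0.017280 = 0.036320
Restricting to configurations with burglary present: 0.36*0.048 = 0.017280.
So P(burglary | alarm, ¬earthquake) = 0.017280/0.036320 ≈ 0.4758.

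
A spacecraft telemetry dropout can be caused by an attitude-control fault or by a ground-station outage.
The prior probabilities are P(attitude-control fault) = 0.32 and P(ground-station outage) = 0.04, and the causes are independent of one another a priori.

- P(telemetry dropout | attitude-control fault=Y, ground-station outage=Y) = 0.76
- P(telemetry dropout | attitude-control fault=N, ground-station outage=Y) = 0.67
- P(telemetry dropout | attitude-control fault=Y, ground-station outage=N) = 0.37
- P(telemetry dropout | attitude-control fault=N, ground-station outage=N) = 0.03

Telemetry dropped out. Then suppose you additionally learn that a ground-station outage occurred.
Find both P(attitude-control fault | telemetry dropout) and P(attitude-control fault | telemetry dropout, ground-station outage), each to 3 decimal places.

By total probability over the 4 (attitude-control fault, ground-station outage) configurations:
  P(telemetry dropout) = 0.03·0.68·0.96 + 0.67·0.68·0.04 + 0.37·0.32·0.96 + 0.76·0.32·0.04
        = 0.019584 + 0.018224 + 0.113664 + 0.009728 = 0.161200
The terms with attitude-control fault present sum to 0.123392, so
  P(attitude-control fault | telemetry dropout) = 0.123392 / 0.161200 ≈ 0.765

With the extra evidence:
Sum P(telemetry dropout|·) weighted by the priors over both values of attitude-control fault:
  P(telemetry dropout | ground-station outage) = 0.67*0.68 + 0.76*0.32
        = 0.455600 + 0.243200 = 0.698800
The terms with attitude-control fault present sum to 0.243200, so
  P(attitude-control fault | telemetry dropout, ground-station outage) = 0.243200 / 0.698800 ≈ 0.348
The drop from 0.765 to 0.348 is the explaining-away (discounting) effect.

P(attitude-control fault | telemetry dropout) ≈ 0.765; P(attitude-control fault | telemetry dropout, ground-station outage) ≈ 0.348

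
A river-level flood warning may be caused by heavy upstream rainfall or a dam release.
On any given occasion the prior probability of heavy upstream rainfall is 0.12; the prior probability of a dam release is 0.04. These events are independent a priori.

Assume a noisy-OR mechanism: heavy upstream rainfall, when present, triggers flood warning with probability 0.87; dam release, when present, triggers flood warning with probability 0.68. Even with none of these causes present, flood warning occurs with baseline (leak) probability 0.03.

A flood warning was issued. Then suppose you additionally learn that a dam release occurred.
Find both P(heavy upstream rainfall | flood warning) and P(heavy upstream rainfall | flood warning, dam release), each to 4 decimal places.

P(heavy upstream rainfall | flood warning) ≈ 0.6797; P(heavy upstream rainfall | flood warning, dam release) ≈ 0.1595

Under noisy-OR, P(flood warning | causes) = 1 − (1−0.03)·∏(1−qᵢ) over the active causes.
For the numerator, keep only heavy upstream rainfall=true terms: 0.100673 + 0.004606 = 0.105279
The normalizing constant is 0.03·0.88·0.96 + 0.6896·0.88·0.04 + 0.8739·0.12·0.96 + 0.959648·0.12·0.04 = 0.154897
P(heavy upstream rainfall | flood warning) = 0.105279/0.154897 ≈ 0.6797

Now also conditioning on dam release=true:
Sum P(flood warning|·) weighted by the priors over both values of heavy upstream rainfall:
  P(flood warning | dam release) = 0.6896×0.88 + 0.959648×0.12
        = 0.606848 + 0.115158 = 0.722006
Configurations with heavy upstream rainfall contribute 0.115158, so
  P(heavy upstream rainfall | flood warning, dam release) = 0.115158 / 0.722006 ≈ 0.1595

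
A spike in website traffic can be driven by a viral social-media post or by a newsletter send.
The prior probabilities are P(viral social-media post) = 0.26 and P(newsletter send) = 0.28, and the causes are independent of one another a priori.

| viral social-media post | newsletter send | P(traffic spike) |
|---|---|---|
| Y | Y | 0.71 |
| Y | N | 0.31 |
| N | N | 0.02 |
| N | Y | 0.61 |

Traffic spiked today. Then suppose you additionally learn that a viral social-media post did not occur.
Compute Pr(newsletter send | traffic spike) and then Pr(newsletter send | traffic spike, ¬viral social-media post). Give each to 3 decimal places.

Enumerate the 4 (viral social-media post, newsletter send) configurations and weight by the priors:
  P(traffic spike) = 0.02·0.74·0.72 + 0.61·0.74·0.28 + 0.31·0.26·0.72 + 0.71·0.26·0.28
        = 0.010656 + 0.126392 + 0.058032 + 0.051688 = 0.246768
The terms with newsletter send present sum to 0.178080, so
  P(newsletter send | traffic spike) = 0.178080 / 0.246768 ≈ 0.722

Now also conditioning on viral social-media post≠true:
P(traffic spike | ¬viral social-media post) = 0.02·0.72 + 0.61·0.28 = 0.014400 + 0.170800 = 0.185200
Restricting to configurations with newsletter send present: 0.61·0.28 = 0.170800.
So P(newsletter send | traffic spike, ¬viral social-media post) = 0.170800/0.185200 ≈ 0.922.

Pr(newsletter send | traffic spike) ≈ 0.722; Pr(newsletter send | traffic spike, ¬viral social-media post) ≈ 0.922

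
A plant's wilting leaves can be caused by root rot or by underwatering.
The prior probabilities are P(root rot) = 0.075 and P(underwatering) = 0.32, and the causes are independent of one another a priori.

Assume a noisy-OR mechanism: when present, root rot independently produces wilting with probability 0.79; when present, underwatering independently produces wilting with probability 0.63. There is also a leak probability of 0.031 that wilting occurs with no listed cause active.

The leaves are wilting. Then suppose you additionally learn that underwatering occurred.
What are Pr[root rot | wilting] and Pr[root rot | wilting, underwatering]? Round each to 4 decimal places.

Pr[root rot | wilting] ≈ 0.2308; Pr[root rot | wilting, underwatering] ≈ 0.1047

Under noisy-OR, P(wilting | causes) = 1 − (1−0.031)·∏(1−qᵢ) over the active causes.
Enumerate the 4 (root rot, underwatering) configurations and weight by the priors:
  P(wilting) = 0.031·0.925·0.68 + 0.64147·0.925·0.32 + 0.79651·0.075·0.68 + 0.924709·0.075·0.32
        = 0.019499 + 0.189875 + 0.040622 + 0.022193 = 0.272189
Keeping only the root rot-present terms gives 0.062815, so
  P(root rot | wilting) = 0.062815 / 0.272189 ≈ 0.2308

Now also conditioning on underwatering=true:
For the numerator, keep only root rot=true terms: 0.924709×0.075 = 0.069353
Denominator P(wilting | underwatering): 0.64147×0.925 + 0.924709×0.075 = 0.662713
P(root rot | wilting, underwatering) = 0.069353/0.662713 ≈ 0.1047
The drop from 0.2308 to 0.1047 is the explaining-away (discounting) effect.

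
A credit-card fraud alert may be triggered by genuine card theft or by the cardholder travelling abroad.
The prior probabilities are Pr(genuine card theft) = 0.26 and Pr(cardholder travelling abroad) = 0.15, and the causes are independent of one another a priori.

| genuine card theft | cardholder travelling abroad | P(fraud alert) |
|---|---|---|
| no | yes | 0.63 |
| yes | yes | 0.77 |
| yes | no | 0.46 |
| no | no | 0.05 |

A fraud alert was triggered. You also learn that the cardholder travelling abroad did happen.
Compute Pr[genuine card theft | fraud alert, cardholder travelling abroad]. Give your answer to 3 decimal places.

Pr[genuine card theft | fraud alert, cardholder travelling abroad] ≈ 0.300

Weight on genuine card theft=true, given the evidence: 0.77×0.26 = 0.200200
The normalizing constant is 0.63×0.74 + 0.77×0.26 = 0.666400
P(genuine card theft | fraud alert, cardholder travelling abroad) = 0.200200/0.666400 ≈ 0.300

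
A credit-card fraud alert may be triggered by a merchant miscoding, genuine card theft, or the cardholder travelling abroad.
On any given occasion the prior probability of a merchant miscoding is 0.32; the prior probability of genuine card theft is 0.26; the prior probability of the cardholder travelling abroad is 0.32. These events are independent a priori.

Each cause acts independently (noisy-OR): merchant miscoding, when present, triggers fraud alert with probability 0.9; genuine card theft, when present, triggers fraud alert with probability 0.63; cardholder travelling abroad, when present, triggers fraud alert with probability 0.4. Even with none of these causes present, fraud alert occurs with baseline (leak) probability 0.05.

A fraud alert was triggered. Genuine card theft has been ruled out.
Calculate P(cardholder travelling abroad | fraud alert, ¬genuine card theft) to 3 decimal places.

P(cardholder travelling abroad | fraud alert, ¬genuine card theft) ≈ 0.464

Under noisy-OR, P(fraud alert | causes) = 1 − (1−0.05)·∏(1−qᵢ) over the active causes.
P(fraud alert | ¬genuine card theft) = 0.05×0.68×0.68 + 0.43×0.68×0.32 + 0.905×0.32×0.68 + 0.943×0.32×0.32 = 0.023120 + 0.093568 + 0.196928 + 0.096563 = 0.410179
Of this, 0.190131 comes from 0.093568 + 0.096563 (the cardholder travelling abroad=true cases).
So P(cardholder travelling abroad | fraud alert, ¬genuine card theft) = 0.190131/0.410179 ≈ 0.464.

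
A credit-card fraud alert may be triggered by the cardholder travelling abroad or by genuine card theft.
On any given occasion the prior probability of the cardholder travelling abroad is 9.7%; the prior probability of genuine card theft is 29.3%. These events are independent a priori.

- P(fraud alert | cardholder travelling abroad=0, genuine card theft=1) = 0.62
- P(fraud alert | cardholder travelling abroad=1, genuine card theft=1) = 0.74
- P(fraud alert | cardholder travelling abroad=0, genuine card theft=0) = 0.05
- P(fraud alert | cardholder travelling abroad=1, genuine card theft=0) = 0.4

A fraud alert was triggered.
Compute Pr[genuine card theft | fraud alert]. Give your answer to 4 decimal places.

Pr[genuine card theft | fraud alert] ≈ 0.7572

Weight on genuine card theft=true, given the evidence: 0.164039 + 0.021032 = 0.185071
Denominator P(fraud alert): 0.05*0.903*0.707 + 0.62*0.903*0.293 + 0.4*0.097*0.707 + 0.74*0.097*0.293 = 0.244424
Posterior = 0.185071 / 0.244424 ≈ 0.7572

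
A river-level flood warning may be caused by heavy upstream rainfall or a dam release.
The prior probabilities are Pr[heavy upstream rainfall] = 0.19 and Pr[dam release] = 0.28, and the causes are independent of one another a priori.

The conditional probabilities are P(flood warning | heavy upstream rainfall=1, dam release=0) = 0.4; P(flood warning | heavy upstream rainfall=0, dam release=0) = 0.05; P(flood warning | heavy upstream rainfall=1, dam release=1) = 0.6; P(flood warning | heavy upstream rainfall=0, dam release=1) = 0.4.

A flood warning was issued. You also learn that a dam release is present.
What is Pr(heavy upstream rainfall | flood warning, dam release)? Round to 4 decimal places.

Pr(heavy upstream rainfall | flood warning, dam release) ≈ 0.2603

Weight on heavy upstream rainfall=true, given the evidence: 0.6*0.19 = 0.114000
Denominator P(flood warning | dam release): 0.4*0.81 + 0.6*0.19 = 0.438000
P(heavy upstream rainfall | flood warning, dam release) = 0.114000/0.438000 ≈ 0.2603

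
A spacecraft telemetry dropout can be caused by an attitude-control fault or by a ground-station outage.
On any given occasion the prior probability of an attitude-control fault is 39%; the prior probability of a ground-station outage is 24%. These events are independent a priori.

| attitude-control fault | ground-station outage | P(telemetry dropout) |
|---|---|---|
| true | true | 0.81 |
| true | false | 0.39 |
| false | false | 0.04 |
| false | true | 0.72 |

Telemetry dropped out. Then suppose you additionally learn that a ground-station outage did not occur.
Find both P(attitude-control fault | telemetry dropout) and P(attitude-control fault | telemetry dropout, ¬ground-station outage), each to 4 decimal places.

P(attitude-control fault | telemetry dropout) ≈ 0.6070; P(attitude-control fault | telemetry dropout, ¬ground-station outage) ≈ 0.8618

By total probability over the 4 (attitude-control fault, ground-station outage) configurations:
  P(telemetry dropout) = 0.04*0.61*0.76 + 0.72*0.61*0.24 + 0.39*0.39*0.76 + 0.81*0.39*0.24
        = 0.018544 + 0.105408 + 0.115596 + 0.075816 = 0.315364
The terms with attitude-control fault present sum to 0.191412, so
  P(attitude-control fault | telemetry dropout) = 0.191412 / 0.315364 ≈ 0.6070

Now condition on the additional information:
By total probability over both values of attitude-control fault:
  P(telemetry dropout | ¬ground-station outage) = 0.04·0.61 + 0.39·0.39
        = 0.024400 + 0.152100 = 0.176500
Configurations with attitude-control fault contribute 0.152100, so
  P(attitude-control fault | telemetry dropout, ¬ground-station outage) = 0.152100 / 0.176500 ≈ 0.8618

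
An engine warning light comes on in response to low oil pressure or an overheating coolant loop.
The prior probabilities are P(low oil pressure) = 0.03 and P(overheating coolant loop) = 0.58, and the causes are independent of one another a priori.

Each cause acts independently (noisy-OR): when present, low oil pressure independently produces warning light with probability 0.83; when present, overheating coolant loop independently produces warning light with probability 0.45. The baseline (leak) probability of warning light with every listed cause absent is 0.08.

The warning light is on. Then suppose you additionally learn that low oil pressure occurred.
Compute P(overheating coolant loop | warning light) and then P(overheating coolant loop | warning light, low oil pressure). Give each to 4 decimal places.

Under noisy-OR, P(warning light | causes) = 1 − (1−0.08)·∏(1−qᵢ) over the active causes.
Weight on overheating coolant loop=true, given the evidence: 0.277924 + 0.015903 = 0.293827
Normalizer over all consistent configurations: 0.08×0.97×0.42 + 0.494×0.97×0.58 + 0.8436×0.03×0.42 + 0.91398×0.03×0.58 = 0.337048
Posterior = 0.293827 / 0.337048 ≈ 0.8718

Now also conditioning on low oil pressure=true:
P(warning light | low oil pressure) = 0.8436*0.42 + 0.91398*0.58 = 0.354312 + 0.530108 = 0.884420
Of this, 0.530108 comes from 0.91398*0.58 (the overheating coolant loop=true cases).
Hence the posterior is 0.530108/0.884420 ≈ 0.5994.
— low oil pressure explains away the evidence for overheating coolant loop.

P(overheating coolant loop | warning light) ≈ 0.8718; P(overheating coolant loop | warning light, low oil pressure) ≈ 0.5994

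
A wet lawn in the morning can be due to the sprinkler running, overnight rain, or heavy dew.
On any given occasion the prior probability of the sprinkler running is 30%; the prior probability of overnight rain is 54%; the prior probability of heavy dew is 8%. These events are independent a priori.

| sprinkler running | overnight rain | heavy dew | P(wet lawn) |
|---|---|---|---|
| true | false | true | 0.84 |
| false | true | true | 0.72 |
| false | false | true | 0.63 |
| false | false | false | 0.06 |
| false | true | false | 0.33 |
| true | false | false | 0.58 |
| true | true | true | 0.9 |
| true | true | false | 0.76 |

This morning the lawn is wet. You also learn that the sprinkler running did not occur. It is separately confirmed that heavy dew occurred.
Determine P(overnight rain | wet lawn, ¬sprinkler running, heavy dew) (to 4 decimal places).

P(overnight rain | wet lawn, ¬sprinkler running, heavy dew) ≈ 0.5729

Sum P(wet lawn|·) weighted by the priors over both values of overnight rain:
  P(wet lawn | ¬sprinkler running, heavy dew) = 0.63×0.46 + 0.72×0.54
        = 0.289800 + 0.388800 = 0.678600
Configurations with overnight rain contribute 0.388800, so
  P(overnight rain | wet lawn, ¬sprinkler running, heavy dew) = 0.388800 / 0.678600 ≈ 0.5729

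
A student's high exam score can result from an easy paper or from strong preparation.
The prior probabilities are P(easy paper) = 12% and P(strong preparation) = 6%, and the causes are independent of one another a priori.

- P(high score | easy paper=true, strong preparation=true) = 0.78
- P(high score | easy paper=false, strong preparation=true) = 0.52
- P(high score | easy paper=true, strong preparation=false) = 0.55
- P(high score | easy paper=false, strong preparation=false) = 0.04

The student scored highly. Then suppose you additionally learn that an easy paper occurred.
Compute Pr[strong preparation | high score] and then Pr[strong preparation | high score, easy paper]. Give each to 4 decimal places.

Sum P(high score|·) weighted by the priors over the 4 (easy paper, strong preparation) configurations:
  P(high score) = 0.04×0.88×0.94 + 0.52×0.88×0.06 + 0.55×0.12×0.94 + 0.78×0.12×0.06
        = 0.033088 + 0.027456 + 0.062040 + 0.005616 = 0.128200
Configurations with strong preparation contribute 0.033072, so
  P(strong preparation | high score) = 0.033072 / 0.128200 ≈ 0.2580

Now also conditioning on easy paper=true:
Weight on strong preparation=true, given the evidence: 0.78·0.06 = 0.046800
The normalizing constant is 0.55·0.94 + 0.78·0.06 = 0.563800
P(strong preparation | high score, easy paper) = 0.046800/0.563800 ≈ 0.0830
This is intercausal reasoning (explaining away): once easy paper accounts for the high score, strong preparation becomes less likely.

Pr[strong preparation | high score] ≈ 0.2580; Pr[strong preparation | high score, easy paper] ≈ 0.0830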